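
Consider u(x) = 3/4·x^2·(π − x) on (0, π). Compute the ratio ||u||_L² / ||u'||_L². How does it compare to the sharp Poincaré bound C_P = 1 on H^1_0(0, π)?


||u||_L² / ||u'||_L² = sqrt(14)*π/14 < C_P = 1.

u(x) = 3/4·x^2·(π − x), so u'(x) = 3*x*(-3*x + 2*π)/4.
u(x) = 3/4·x^2·(π − x) vanishes at x = 0 and x = π, so u ∈ H^1_0(0, π). Differentiate via the product rule and integrate the resulting polynomials term by term.
  ∫_0^π u² dx = ∫_0^π (9*x^6/16 - 9*π*x^5/8 + 9*π^2*x^4/16) dx. Term by term:
    ∫_0^π 9*x^6/16 dx = 9*π^7/112;  ∫_0^π -9*π*x^5/8 dx = -3*π^7/16;  ∫_0^π 9*π^2*x^4/16 dx = 9*π^7/80.
  Sum: 9*π^7/112 − 3*π^7/16 + 9*π^7/80 = 3*π^7/560.
  ∫_0^π (u')² dx = ∫_0^π (81*x^4/16 - 27*π*x^3/4 + 9*π^2*x^2/4) dx. Term by term:
    ∫_0^π 81*x^4/16 dx = 81*π^5/80;  ∫_0^π -27*π*x^3/4 dx = -27*π^5/16;  ∫_0^π 9*π^2*x^2/4 dx = 3*π^5/4.
  Sum: 81*π^5/80 − 27*π^5/16 + 3*π^5/4 = 3*π^5/40.
∫_0^π u² dx = 3*π^7/560, so ||u||_L² = sqrt(105)*π^(7/2)/140.
∫_0^π (u')² dx = 3*π^5/40, so ||u'||_L² = sqrt(30)*π^(5/2)/20.
Ratio ||u||_L² / ||u'||_L² = sqrt(14)*π/14.
Sharp Poincaré constant on H^1_0(0, π) is C_P = L/π = 1, achieved by sin(x).
A polynomial bump cannot attain the sharp Poincaré constant (only the first sine eigenfunction does), so the ratio is strictly less than C_P, consistent with ||u||_L² ≤ C_P ||u'||_L².


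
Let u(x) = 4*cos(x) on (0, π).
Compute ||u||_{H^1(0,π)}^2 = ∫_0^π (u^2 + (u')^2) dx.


||u||_{H^1(0,π)}^2 = 16*π

u'(x) = -4*sin(x).
Expand u² and (u')² and integrate term by term on (0, π), using: for integers n ≥ 1, ∫_0^π sin²(nx) dx = ∫_0^π cos²(nx) dx = π/2; for n ≠ n', ∫_0^π sin(nx)sin(n'x) dx = ∫_0^π cos(nx)cos(n'x) dx = 0; and by product-to-sum, ∫_0^π sin(nx)cos(n'x) dx = ½∫_0^π [sin((n+n')x) + sin((n−n')x)] dx, which is 0 when n+n' is even and 2n/(n²−n'²) when n+n' is odd (it need not vanish on (0, π)).
  u² squared terms: (4)²·∫cos(x)² dx = 16·π/2 = 8*π.
  So ∫_0^π u² dx = 8*π.
  (u')² squared terms: (-4)²·∫sin(x)² dx = 16·π/2 = 8*π.
  So ∫_0^π (u')² dx = 8*π.
||u||_{H^1}^2 = (8*π) + (8*π) = 16*π.


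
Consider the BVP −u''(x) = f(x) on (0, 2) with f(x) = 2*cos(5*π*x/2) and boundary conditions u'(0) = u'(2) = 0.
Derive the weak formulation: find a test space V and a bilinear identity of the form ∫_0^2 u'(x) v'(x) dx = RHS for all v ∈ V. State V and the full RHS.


V = H^1(0, 2) (no boundary constraint on v; u is determined up to an additive constant); weak form: ∫_0^2 u'v' dx = ∫_0^2 (2*cos(5*π*x/2)) v dx for all v ∈ V.

Multiply both sides by a test function v and integrate from 0 to 2:
  ∫_0^2 −u''(x) v(x) dx = ∫_0^2 f(x) v(x) dx.
Integrate the LHS by parts once:
  ∫_0^2 −u'' v dx = −[u'(x) v(x)]_0^2 + ∫_0^2 u'(x) v'(x) dx.
Thus ∫_0^2 u'(x) v'(x) dx = ∫_0^2 f(x) v(x) dx + [u'(x) v(x)]_0^2.
Choose V so that boundary terms are either known or forced to vanish.
u has homogeneous Neumann: u'(0) = u'(2) = 0. So [u' v]_0^2 = 0·v(2) − 0·v(0) = 0 for any v; take V = H^1(0, 2).
Weak formulation: find u (satisfying any essential BC) such that ∫_0^2 u'(x) v'(x) dx = ∫_0^2 f v dx for all v ∈ V (homogeneous Neumann, so boundary terms vanish).
Substituting f(x) = 2*cos(5*π*x/2), the right-hand side is ∫_0^2 (2*cos(5*π*x/2)) v dx.
Compatibility check (pure Neumann): taking v ≡ 1 ∈ V gives 0 = ∫_0^2 f dx + (0) − (0), i.e. ∫_0^2 f dx must equal u'(0) − u'(2) = 0. Indeed ∫_0^2 (2*cos(5*π*x/2)) dx = 0, so the data are compatible. The solution is then unique only up to an additive constant (fix it e.g. by requiring ∫_0^2 u dx = 0).


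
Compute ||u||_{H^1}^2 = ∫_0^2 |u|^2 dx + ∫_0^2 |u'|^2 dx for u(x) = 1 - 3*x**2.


||u||_{H^1}^2 = 698/5

The H^1 norm (squared) on an interval (0, L) is
  ||u||_{H^1}^2 = ∫_0^L u(x)^2 dx + ∫_0^L u'(x)^2 dx.
Compute u'(x) = -6*x.
Then u(x)^2 = 9*x**4 - 6*x**2 + 1 and u'(x)^2 = 36*x**2.
Integrate each monomial from 0 to 2 using ∫_0^2 c·x^n dx = c·2^(n+1)/(n+1):
  ∫_0^2 u(x)^2 dx = ∫_0^2 (9*x^4 - 6*x^2 + 1) dx. Term by term:
    ∫_0^2 9*x^4 dx = 288/5;  ∫_0^2 -6*x^2 dx = -16;  ∫_0^2 1 dx = 2.
  Sum: 288/5 − 16 + 2 = 218/5.
  ∫_0^2 u'(x)^2 dx = ∫_0^2 (36*x^2) dx. Term by term:
    ∫_0^2 36*x^2 dx = 96.
Adding: ||u||_{H^1}^2 = 218/5 + 96 = 698/5.


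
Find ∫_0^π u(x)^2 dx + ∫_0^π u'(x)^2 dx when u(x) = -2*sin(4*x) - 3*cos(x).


||u||_{H^1(0,π)}^2 = 64/5 + 43*π

u'(x) = 3*sin(x) - 8*cos(4*x).
Expand u² and (u')² and integrate term by term on (0, π), using: for integers n ≥ 1, ∫_0^π sin²(nx) dx = ∫_0^π cos²(nx) dx = π/2; for n ≠ n', ∫_0^π sin(nx)sin(n'x) dx = ∫_0^π cos(nx)cos(n'x) dx = 0; and by product-to-sum, ∫_0^π sin(nx)cos(n'x) dx = ½∫_0^π [sin((n+n')x) + sin((n−n')x)] dx, which is 0 when n+n' is even and 2n/(n²−n'²) when n+n' is odd (it need not vanish on (0, π)).
  u² squared terms: (-3)²·∫cos(x)² dx = 9·π/2 = 9*π/2;  (-2)²·∫sin(4x)² dx = 4·π/2 = 2*π.
  u² cross terms: 2·(-3)·(-2)·∫cos(x)·sin(4x) dx = 12·(8/15) = 32/5.
  So ∫_0^π u² dx = 9*π/2 + 2*π + 32/5 = 32/5 + 13*π/2.
  (u')² squared terms: (-8)²·∫cos(4x)² dx = 64·π/2 = 32*π;  (3)²·∫sin(x)² dx = 9·π/2 = 9*π/2.
  (u')² cross terms: 2·(-8)·(3)·∫cos(4x)·sin(x) dx = -48·(-2/15) = 32/5.
  So ∫_0^π (u')² dx = 32*π + 9*π/2 + 32/5 = 32/5 + 73*π/2.
||u||_{H^1}^2 = (32/5 + 13*π/2) + (32/5 + 73*π/2) = 64/5 + 43*π.


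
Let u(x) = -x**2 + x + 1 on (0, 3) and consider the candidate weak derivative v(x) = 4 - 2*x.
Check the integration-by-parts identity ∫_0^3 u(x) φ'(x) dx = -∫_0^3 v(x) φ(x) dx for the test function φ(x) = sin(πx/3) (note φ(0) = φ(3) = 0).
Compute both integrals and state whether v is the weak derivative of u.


LHS = 12/π, RHS = -6/π. No, v is not the weak derivative of u.

u(x) = -x**2 + x + 1, classical derivative u'(x) = 1 - 2*x.
φ(x) = sin(πx/3), so φ'(x) = π*cos(π*x/3)/3.
Note φ(0) = φ(3) = 0, so the boundary term u·φ vanishes.
LHS = ∫_0^3 u(x) φ'(x) dx = ∫_0^3 (-π*x^2*cos(π*x/3)/3 + π*x*cos(π*x/3)/3 + π*cos(π*x/3)/3) dx. Term by term:
  ∫_0^3 π*cos(π*x/3)/3 dx = 0;  ∫_0^3 -π*x^2*cos(π*x/3)/3 dx = 18/π;  ∫_0^3 π*x*cos(π*x/3)/3 dx = -6/π.
Sum: 0 + 18/π − 6/π = 12/π.
So LHS = 12/π.
∫_0^3 v(x) φ(x) dx = ∫_0^3 (-2*x*sin(π*x/3) + 4*sin(π*x/3)) dx. Term by term:
  ∫_0^3 4*sin(π*x/3) dx = 24/π;  ∫_0^3 -2*x*sin(π*x/3) dx = -18/π.
Sum: 24/π − 18/π = 6/π.
So RHS = -∫_0^3 v(x) φ(x) dx = -6/π.
LHS − RHS = 18/π ≠ 0, so the identity fails.
(For a valid weak derivative the identity must hold for EVERY test function, in particular this one. The failure shows v is NOT the weak derivative of u.)
Correct weak derivative would be u'(x) = 1 - 2*x.


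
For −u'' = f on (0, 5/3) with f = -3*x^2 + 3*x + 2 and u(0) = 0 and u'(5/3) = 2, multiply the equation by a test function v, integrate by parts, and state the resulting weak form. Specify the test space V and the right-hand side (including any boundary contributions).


V = {v ∈ H^1(0, 5/3) : v(0) = 0} (test functions vanish at x = 0 where u is specified); weak form: ∫_0^5/3 u'v' dx = ∫_0^5/3 (-3*x^2 + 3*x + 2) v dx + 2·v(5/3) for all v ∈ V.

Multiply both sides by a test function v and integrate from 0 to 5/3:
  ∫_0^5/3 −u''(x) v(x) dx = ∫_0^5/3 f(x) v(x) dx.
Integrate the LHS by parts once:
  ∫_0^5/3 −u'' v dx = −[u'(x) v(x)]_0^5/3 + ∫_0^5/3 u'(x) v'(x) dx.
Thus ∫_0^5/3 u'(x) v'(x) dx = ∫_0^5/3 f(x) v(x) dx + [u'(x) v(x)]_0^5/3.
Choose V so that boundary terms are either known or forced to vanish.
Mixed BC: u(0) = 0 (Dirichlet) and u'(5/3) = 2 (Neumann). Define V = {v ∈ H^1(0, 5/3) : v(0) = 0}. Then [u' v]_0^5/3 = u'(5/3)·v(5/3) − u'(0)·0 = 2·v(5/3).
Weak formulation: find u (satisfying any essential BC) such that ∫_0^5/3 u'(x) v'(x) dx = ∫_0^5/3 f v dx + 2·v(5/3) for all v ∈ V (Dirichlet at 0 absorbed into V; Neumann datum at x = 5/3 contributes the boundary term).
Substituting f(x) = -3*x^2 + 3*x + 2, the right-hand side is ∫_0^5/3 (-3*x^2 + 3*x + 2) v dx + 2·v(5/3).


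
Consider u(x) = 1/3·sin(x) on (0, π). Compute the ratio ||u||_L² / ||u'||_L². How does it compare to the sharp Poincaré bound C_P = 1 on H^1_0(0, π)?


||u||_L² / ||u'||_L² = 1 = C_P.

u(x) = 1/3·sin(x), so u'(x) = cos(x)/3.
Writing u(x) = A·sin(kπx/L) with A = 1/3 and k = 1, use ∫_0^L sin²(kπx/L) dx = L/2 and ∫_0^L cos²(kπx/L) dx = L/2.
u² = 1/9·sin²(x) and (u')² = 1/9·cos²(x), and each of sin², cos² integrates to L/2 = π/2 over (0, π).
∫_0^π u² dx = π/18, so ||u||_L² = sqrt(2)*sqrt(π)/6.
∫_0^π (u')² dx = π/18, so ||u'||_L² = sqrt(2)*sqrt(π)/6.
Ratio ||u||_L² / ||u'||_L² = 1.
Sharp Poincaré constant on H^1_0(0, π) is C_P = L/π = 1, achieved by sin(x).
This is the k = 1 eigenfunction (up to amplitude), so the ratio equals the sharp Poincaré constant exactly.


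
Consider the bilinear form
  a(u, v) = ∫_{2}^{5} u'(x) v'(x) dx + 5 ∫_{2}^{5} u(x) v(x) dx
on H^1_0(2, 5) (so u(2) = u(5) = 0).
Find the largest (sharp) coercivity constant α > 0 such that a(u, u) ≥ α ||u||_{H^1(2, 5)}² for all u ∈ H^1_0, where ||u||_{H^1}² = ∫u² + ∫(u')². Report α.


α = 1

Coercivity of a(·,·) on H^1_0(2, 5) means a(u, u) ≥ α ||u||_{H^1}² for every u ∈ H^1_0.
The interval has length L = 3, and Poincaré/coercivity depend only on L. Here a(u, u) = ∫(u')² + (5)·∫u².
Here c = 5 ≥ 1, so a(u,u) = ∫(u')² + c∫u² ≥ ∫(u')² + ∫u² = ||u||_{H^1}², i.e. α = 1 works. No larger α is possible: a(u,u) ≥ α||u||_{H^1}² means (1−α)∫(u')² ≥ (α−c)∫u², and for the modes u_n = sin(nπ(x−x₀)/L) (x₀ the left endpoint) one has ∫u_n²/∫(u_n')² = (L/(nπ))² → 0, so a(u_n,u_n)/||u_n||_{H^1}² → 1. Hence the optimal constant is α = 1.
Therefore α = 1.


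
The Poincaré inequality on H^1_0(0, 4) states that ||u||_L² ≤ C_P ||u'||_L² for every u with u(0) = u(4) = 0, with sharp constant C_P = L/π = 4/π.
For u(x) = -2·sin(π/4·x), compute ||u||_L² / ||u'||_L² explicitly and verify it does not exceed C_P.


||u||_L² / ||u'||_L² = 4/π = C_P.

u(x) = -2·sin(π/4·x), so u'(x) = -π*cos(π*x/4)/2.
Writing u(x) = A·sin(kπx/L) with A = -2 and k = 1, use ∫_0^L sin²(kπx/L) dx = L/2 and ∫_0^L cos²(kπx/L) dx = L/2.
u² = 4·sin²(π/4·x) and (u')² = π^2/4·cos²(π/4·x), and each of sin², cos² integrates to L/2 = 2 over (0, 4).
∫_0^4 u² dx = 8, so ||u||_L² = 2*sqrt(2).
∫_0^4 (u')² dx = π^2/2, so ||u'||_L² = sqrt(2)*π/2.
Ratio ||u||_L² / ||u'||_L² = 4/π.
Sharp Poincaré constant on H^1_0(0, 4) is C_P = L/π = 4/π, achieved by sin(π/4·x).
This is the k = 1 eigenfunction (up to amplitude), so the ratio equals the sharp Poincaré constant exactly.


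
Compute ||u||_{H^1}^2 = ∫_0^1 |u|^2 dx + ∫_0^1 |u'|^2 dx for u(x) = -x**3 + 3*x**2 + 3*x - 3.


||u||_{H^1}^2 = 999/35

The H^1 norm (squared) on an interval (0, L) is
  ||u||_{H^1}^2 = ∫_0^L u(x)^2 dx + ∫_0^L u'(x)^2 dx.
Compute u'(x) = -3*x**2 + 6*x + 3.
Then u(x)^2 = x**6 - 6*x**5 + 3*x**4 + 24*x**3 - 9*x**2 - 18*x + 9 and u'(x)^2 = 9*x**4 - 36*x**3 + 18*x**2 + 36*x + 9.
Integrate each monomial from 0 to 1 using ∫_0^1 c·x^n dx = c·1^(n+1)/(n+1):
  ∫_0^1 u(x)^2 dx = ∫_0^1 (x^6 - 6*x^5 + 3*x^4 + 24*x^3 - 9*x^2 - 18*x + 9) dx. Term by term:
    ∫_0^1 x^6 dx = 1/7;  ∫_0^1 -6*x^5 dx = -1;  ∫_0^1 3*x^4 dx = 3/5;
    ∫_0^1 24*x^3 dx = 6;  ∫_0^1 -9*x^2 dx = -3;  ∫_0^1 -18*x dx = -9;
    ∫_0^1 9 dx = 9.
  Sum: 1/7 − 1 + 3/5 + 6 − 3 − 9 + 9 = 96/35.
  ∫_0^1 u'(x)^2 dx = ∫_0^1 (9*x^4 - 36*x^3 + 18*x^2 + 36*x + 9) dx. Term by term:
    ∫_0^1 9*x^4 dx = 9/5;  ∫_0^1 -36*x^3 dx = -9;  ∫_0^1 18*x^2 dx = 6;
    ∫_0^1 36*x dx = 18;  ∫_0^1 9 dx = 9.
  Sum: 9/5 − 9 + 6 + 18 + 9 = 129/5.
Adding: ||u||_{H^1}^2 = 96/35 + 129/5 = 999/35.


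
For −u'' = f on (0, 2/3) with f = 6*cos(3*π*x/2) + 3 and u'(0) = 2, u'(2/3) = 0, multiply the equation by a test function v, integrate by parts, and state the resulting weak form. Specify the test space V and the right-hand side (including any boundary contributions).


V = H^1(0, 2/3) (v unrestricted at boundary; u is determined up to an additive constant); weak form: ∫_0^2/3 u'v' dx = ∫_0^2/3 (6*cos(3*π*x/2) + 3) v dx − 2·v(0) for all v ∈ V.

Multiply both sides by a test function v and integrate from 0 to 2/3:
  ∫_0^2/3 −u''(x) v(x) dx = ∫_0^2/3 f(x) v(x) dx.
Integrate the LHS by parts once:
  ∫_0^2/3 −u'' v dx = −[u'(x) v(x)]_0^2/3 + ∫_0^2/3 u'(x) v'(x) dx.
Thus ∫_0^2/3 u'(x) v'(x) dx = ∫_0^2/3 f(x) v(x) dx + [u'(x) v(x)]_0^2/3.
Choose V so that boundary terms are either known or forced to vanish.
u has inhomogeneous Neumann u'(0) = 2, u'(2/3) = 0. [u' v]_0^2/3 = (0)·v(2/3) − (2)·v(0) = − 2·v(0). Take V = H^1(0, 2/3); boundary term becomes part of RHS.
Weak formulation: find u (satisfying any essential BC) such that ∫_0^2/3 u'(x) v'(x) dx = ∫_0^2/3 f v dx − 2·v(0) for all v ∈ V (Neumann data are natural BCs: they enter the RHS as boundary terms).
Substituting f(x) = 6*cos(3*π*x/2) + 3, the right-hand side is ∫_0^2/3 (6*cos(3*π*x/2) + 3) v dx − 2·v(0).
Compatibility check (pure Neumann): taking v ≡ 1 ∈ V gives 0 = ∫_0^2/3 f dx + (0) − (2), i.e. ∫_0^2/3 f dx must equal u'(0) − u'(2/3) = 2. Indeed ∫_0^2/3 (6*cos(3*π*x/2) + 3) dx = 2, so the data are compatible. The solution is then unique only up to an additive constant (fix it e.g. by requiring ∫_0^2/3 u dx = 0).


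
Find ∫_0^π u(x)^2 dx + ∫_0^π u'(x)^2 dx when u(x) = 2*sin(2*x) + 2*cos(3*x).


||u||_{H^1(0,π)}^2 = -64 + 30*π

u'(x) = -6*sin(3*x) + 4*cos(2*x).
Expand u² and (u')² and integrate term by term on (0, π), using: for integers n ≥ 1, ∫_0^π sin²(nx) dx = ∫_0^π cos²(nx) dx = π/2; for n ≠ n', ∫_0^π sin(nx)sin(n'x) dx = ∫_0^π cos(nx)cos(n'x) dx = 0; and by product-to-sum, ∫_0^π sin(nx)cos(n'x) dx = ½∫_0^π [sin((n+n')x) + sin((n−n')x)] dx, which is 0 when n+n' is even and 2n/(n²−n'²) when n+n' is odd (it need not vanish on (0, π)).
  u² squared terms: (2)²·∫cos(3x)² dx = 4·π/2 = 2*π;  (2)²·∫sin(2x)² dx = 4·π/2 = 2*π.
  u² cross terms: 2·(2)·(2)·∫cos(3x)·sin(2x) dx = 8·(-4/5) = -32/5.
  So ∫_0^π u² dx = 2*π + 2*π − 32/5 = -32/5 + 4*π.
  (u')² squared terms: (-6)²·∫sin(3x)² dx = 36·π/2 = 18*π;  (4)²·∫cos(2x)² dx = 16·π/2 = 8*π.
  (u')² cross terms: 2·(-6)·(4)·∫sin(3x)·cos(2x) dx = -48·(6/5) = -288/5.
  So ∫_0^π (u')² dx = 18*π + 8*π − 288/5 = -288/5 + 26*π.
||u||_{H^1}^2 = (-32/5 + 4*π) + (-288/5 + 26*π) = -64 + 30*π.


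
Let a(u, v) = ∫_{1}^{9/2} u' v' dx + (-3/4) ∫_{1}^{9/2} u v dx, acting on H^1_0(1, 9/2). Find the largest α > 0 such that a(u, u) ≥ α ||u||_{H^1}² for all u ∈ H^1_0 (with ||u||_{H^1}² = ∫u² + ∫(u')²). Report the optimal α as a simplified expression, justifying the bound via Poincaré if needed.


α = (-147 + 16*π^2)/(4*(4*π^2 + 49))

Coercivity of a(·,·) on H^1_0(1, 9/2) means a(u, u) ≥ α ||u||_{H^1}² for every u ∈ H^1_0.
The interval has length L = 7/2, and Poincaré/coercivity depend only on L. Here a(u, u) = ∫(u')² + (-3/4)·∫u².
Here c = -3/4 < 0 with |c| < (π/L)² = 4*π^2/49, so coercivity still holds. The condition a(u,u) ≥ α||u||_{H^1}² reads (1−α)∫(u')² ≥ (α−c)∫u². Any admissible α is ≤ 1 (rapidly oscillating u have ∫u²/∫(u')² → 0), and α = 1 would force 0 ≥ (1−c)∫u², impossible since c < 1; so 1−α > 0. By the sharp Poincaré inequality on H^1_0 of an interval of length L, ∫(u')² ≥ (π/L)²∫u² with equality for the first sine mode sin(π(x−x₀)/L) (x₀ the left endpoint), so the inequality holds for all u iff (1−α)(π/L)² ≥ α − c, i.e. α ≤ ((π/L)² + c)/((π/L)² + 1) = (1 + c(L/π)²)/(1 + (L/π)²). (Direct route, valid since c ≤ 0: Poincaré gives c∫u² ≥ c(L/π)²∫(u')², so a(u,u) ≥ (1 + c(L/π)²)∫(u')², while ||u||_{H^1}² ≤ (1 + (L/π)²)∫(u')²; dividing yields the same α.) With (π/L)² = 4*π^2/49 and c = -3/4, the largest admissible constant is α = ((π/L)² + c)/((π/L)² + 1).
Simplifying, α = (-147 + 16*π^2)/(4*(4*π^2 + 49)).


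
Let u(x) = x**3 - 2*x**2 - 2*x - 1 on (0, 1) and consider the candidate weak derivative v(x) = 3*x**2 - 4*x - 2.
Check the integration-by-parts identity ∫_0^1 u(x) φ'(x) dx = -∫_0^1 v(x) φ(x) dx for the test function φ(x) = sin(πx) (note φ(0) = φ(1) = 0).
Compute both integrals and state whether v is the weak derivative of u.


LHS = 12/π^3 + 5/π, RHS = 12/π^3 + 5/π. Yes, v = u' weakly.

u(x) = x**3 - 2*x**2 - 2*x - 1, classical derivative u'(x) = 3*x**2 - 4*x - 2.
φ(x) = sin(πx), so φ'(x) = π*cos(π*x).
Note φ(0) = φ(1) = 0, so the boundary term u·φ vanishes.
LHS = ∫_0^1 u(x) φ'(x) dx = ∫_0^1 (π*x^3*cos(π*x) - 2*π*x^2*cos(π*x) - 2*π*x*cos(π*x) - π*cos(π*x)) dx. Term by term:
  ∫_0^1 -π*cos(π*x) dx = 0;  ∫_0^1 π*x^3*cos(π*x) dx = -3/π + 12/π^3;  ∫_0^1 -2*π*x*cos(π*x) dx = 4/π;
  ∫_0^1 -2*π*x^2*cos(π*x) dx = 4/π.
Sum: 0 + -3/π + 12/π^3 + 4/π + 4/π = 12/π^3 + 5/π.
So LHS = 12/π^3 + 5/π.
∫_0^1 v(x) φ(x) dx = ∫_0^1 (3*x^2*sin(π*x) - 4*x*sin(π*x) - 2*sin(π*x)) dx. Term by term:
  ∫_0^1 -2*sin(π*x) dx = -4/π;  ∫_0^1 -4*x*sin(π*x) dx = -4/π;  ∫_0^1 3*x^2*sin(π*x) dx = -12/π^3 + 3/π.
Sum: -4/π − 4/π + -12/π^3 + 3/π = -5/π - 12/π^3.
So RHS = -∫_0^1 v(x) φ(x) dx = 12/π^3 + 5/π.
LHS = RHS, so the identity holds for this test φ.
Moreover u is smooth here and v(x) = u'(x) = 3*x**2 - 4*x - 2 pointwise, so the identity holds for every test function. Hence v is the weak derivative of u.


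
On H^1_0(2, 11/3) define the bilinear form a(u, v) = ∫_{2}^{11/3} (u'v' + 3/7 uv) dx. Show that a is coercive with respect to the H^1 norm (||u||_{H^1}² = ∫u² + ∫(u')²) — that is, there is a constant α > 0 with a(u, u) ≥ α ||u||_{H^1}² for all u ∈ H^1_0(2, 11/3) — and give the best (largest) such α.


α = 3*(25 + 21*π^2)/(7*(25 + 9*π^2))

Coercivity of a(·,·) on H^1_0(2, 11/3) means a(u, u) ≥ α ||u||_{H^1}² for every u ∈ H^1_0.
The interval has length L = 5/3, and Poincaré/coercivity depend only on L. Here a(u, u) = ∫(u')² + (3/7)·∫u².
Here 0 < c = 3/7 < 1. The condition a(u,u) ≥ α||u||_{H^1}² reads (1−α)∫(u')² ≥ (α−c)∫u². Any admissible α is ≤ 1 (rapidly oscillating u have ∫u²/∫(u')² → 0), and α = 1 would force 0 ≥ (1−c)∫u², impossible since c < 1; so 1−α > 0. By the sharp Poincaré inequality on H^1_0 of an interval of length L, ∫(u')² ≥ (π/L)²∫u² with equality for the first sine mode sin(π(x−x₀)/L) (x₀ the left endpoint), so the inequality holds for all u iff (1−α)(π/L)² ≥ α − c, i.e. α ≤ ((π/L)² + c)/((π/L)² + 1) = (1 + c(L/π)²)/(1 + (L/π)²). With (π/L)² = 9*π^2/25 and c = 3/7, the largest admissible constant is α = ((π/L)² + c)/((π/L)² + 1).
Simplifying, α = 3*(25 + 21*π^2)/(7*(25 + 9*π^2)).


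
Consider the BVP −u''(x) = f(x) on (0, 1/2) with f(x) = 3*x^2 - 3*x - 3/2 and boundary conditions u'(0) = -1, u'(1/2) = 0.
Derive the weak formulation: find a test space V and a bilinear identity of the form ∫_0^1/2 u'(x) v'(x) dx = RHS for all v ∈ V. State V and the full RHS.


V = H^1(0, 1/2) (v unrestricted at boundary; u is determined up to an additive constant); weak form: ∫_0^1/2 u'v' dx = ∫_0^1/2 (3*x^2 - 3*x - 3/2) v dx + v(0) for all v ∈ V.

Multiply both sides by a test function v and integrate from 0 to 1/2:
  ∫_0^1/2 −u''(x) v(x) dx = ∫_0^1/2 f(x) v(x) dx.
Integrate the LHS by parts once:
  ∫_0^1/2 −u'' v dx = −[u'(x) v(x)]_0^1/2 + ∫_0^1/2 u'(x) v'(x) dx.
Thus ∫_0^1/2 u'(x) v'(x) dx = ∫_0^1/2 f(x) v(x) dx + [u'(x) v(x)]_0^1/2.
Choose V so that boundary terms are either known or forced to vanish.
u has inhomogeneous Neumann u'(0) = -1, u'(1/2) = 0. [u' v]_0^1/2 = (0)·v(1/2) − (-1)·v(0) = v(0). Take V = H^1(0, 1/2); boundary term becomes part of RHS.
Weak formulation: find u (satisfying any essential BC) such that ∫_0^1/2 u'(x) v'(x) dx = ∫_0^1/2 f v dx + v(0) for all v ∈ V (Neumann data are natural BCs: they enter the RHS as boundary terms).
Substituting f(x) = 3*x^2 - 3*x - 3/2, the right-hand side is ∫_0^1/2 (3*x^2 - 3*x - 3/2) v dx + v(0).
Compatibility check (pure Neumann): taking v ≡ 1 ∈ V gives 0 = ∫_0^1/2 f dx + (0) − (-1), i.e. ∫_0^1/2 f dx must equal u'(0) − u'(1/2) = -1. Indeed ∫_0^1/2 (3*x^2 - 3*x - 3/2) dx = -1, so the data are compatible. The solution is then unique only up to an additive constant (fix it e.g. by requiring ∫_0^1/2 u dx = 0).


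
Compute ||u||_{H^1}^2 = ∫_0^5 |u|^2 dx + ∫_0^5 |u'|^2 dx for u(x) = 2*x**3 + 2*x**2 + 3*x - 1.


||u||_{H^1}^2 = 2296900/21

The H^1 norm (squared) on an interval (0, L) is
  ||u||_{H^1}^2 = ∫_0^L u(x)^2 dx + ∫_0^L u'(x)^2 dx.
Compute u'(x) = 6*x**2 + 4*x + 3.
Then u(x)^2 = 4*x**6 + 8*x**5 + 16*x**4 + 8*x**3 + 5*x**2 - 6*x + 1 and u'(x)^2 = 36*x**4 + 48*x**3 + 52*x**2 + 24*x + 9.
Integrate each monomial from 0 to 5 using ∫_0^5 c·x^n dx = c·5^(n+1)/(n+1):
  ∫_0^5 u(x)^2 dx = ∫_0^5 (4*x^6 + 8*x^5 + 16*x^4 + 8*x^3 + 5*x^2 - 6*x + 1) dx. Term by term:
    ∫_0^5 4*x^6 dx = 312500/7;  ∫_0^5 8*x^5 dx = 62500/3;  ∫_0^5 16*x^4 dx = 10000;
    ∫_0^5 8*x^3 dx = 1250;  ∫_0^5 5*x^2 dx = 625/3;  ∫_0^5 -6*x dx = -75;
    ∫_0^5 1 dx = 5.
  Sum: 312500/7 + 62500/3 + 10000 + 1250 + 625/3 − 75 + 5 = 1614155/21.
  ∫_0^5 u'(x)^2 dx = ∫_0^5 (36*x^4 + 48*x^3 + 52*x^2 + 24*x + 9) dx. Term by term:
    ∫_0^5 36*x^4 dx = 22500;  ∫_0^5 48*x^3 dx = 7500;  ∫_0^5 52*x^2 dx = 6500/3;
    ∫_0^5 24*x dx = 300;  ∫_0^5 9 dx = 45.
  Sum: 22500 + 7500 + 6500/3 + 300 + 45 = 97535/3.
Adding: ||u||_{H^1}^2 = 1614155/21 + 97535/3 = 2296900/21.


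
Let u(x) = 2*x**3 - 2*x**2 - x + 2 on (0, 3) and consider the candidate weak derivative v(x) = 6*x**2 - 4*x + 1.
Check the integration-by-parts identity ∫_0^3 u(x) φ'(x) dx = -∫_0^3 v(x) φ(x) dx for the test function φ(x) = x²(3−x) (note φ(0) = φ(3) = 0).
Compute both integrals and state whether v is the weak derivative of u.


LHS = -1809/20, RHS = -2079/20. No, v is not the weak derivative of u.

u(x) = 2*x**3 - 2*x**2 - x + 2, classical derivative u'(x) = 6*x**2 - 4*x - 1.
φ(x) = x²(3−x), so φ'(x) = 3*x*(2 - x).
Note φ(0) = φ(3) = 0, so the boundary term u·φ vanishes.
LHS = ∫_0^3 u(x) φ'(x) dx = ∫_0^3 (-6*x^5 + 18*x^4 - 9*x^3 - 12*x^2 + 12*x) dx. Term by term:
  ∫_0^3 -6*x^5 dx = -729;  ∫_0^3 18*x^4 dx = 4374/5;  ∫_0^3 -9*x^3 dx = -729/4;
  ∫_0^3 -12*x^2 dx = -108;  ∫_0^3 12*x dx = 54.
Sum: -729 + 4374/5 − 729/4 − 108 + 54 = -1809/20.
So LHS = -1809/20.
∫_0^3 v(x) φ(x) dx = ∫_0^3 (-6*x^5 + 22*x^4 - 13*x^3 + 3*x^2) dx. Term by term:
  ∫_0^3 -6*x^5 dx = -729;  ∫_0^3 22*x^4 dx = 5346/5;  ∫_0^3 -13*x^3 dx = -1053/4;
  ∫_0^3 3*x^2 dx = 27.
Sum: -729 + 5346/5 − 1053/4 + 27 = 2079/20.
So RHS = -∫_0^3 v(x) φ(x) dx = -2079/20.
LHS − RHS = 27/2 ≠ 0, so the identity fails.
(For a valid weak derivative the identity must hold for EVERY test function, in particular this one. The failure shows v is NOT the weak derivative of u.)
Correct weak derivative would be u'(x) = 6*x**2 - 4*x - 1.


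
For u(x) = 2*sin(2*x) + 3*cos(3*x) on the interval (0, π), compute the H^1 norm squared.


||u||_{H^1(0,π)}^2 = -96 + 55*π

u'(x) = -9*sin(3*x) + 4*cos(2*x).
Expand u² and (u')² and integrate term by term on (0, π), using: for integers n ≥ 1, ∫_0^π sin²(nx) dx = ∫_0^π cos²(nx) dx = π/2; for n ≠ n', ∫_0^π sin(nx)sin(n'x) dx = ∫_0^π cos(nx)cos(n'x) dx = 0; and by product-to-sum, ∫_0^π sin(nx)cos(n'x) dx = ½∫_0^π [sin((n+n')x) + sin((n−n')x)] dx, which is 0 when n+n' is even and 2n/(n²−n'²) when n+n' is odd (it need not vanish on (0, π)).
  u² squared terms: (2)²·∫sin(2x)² dx = 4·π/2 = 2*π;  (3)²·∫cos(3x)² dx = 9·π/2 = 9*π/2.
  u² cross terms: 2·(2)·(3)·∫sin(2x)·cos(3x) dx = 12·(-4/5) = -48/5.
  So ∫_0^π u² dx = 2*π + 9*π/2 − 48/5 = -48/5 + 13*π/2.
  (u')² squared terms: (-9)²·∫sin(3x)² dx = 81·π/2 = 81*π/2;  (4)²·∫cos(2x)² dx = 16·π/2 = 8*π.
  (u')² cross terms: 2·(-9)·(4)·∫sin(3x)·cos(2x) dx = -72·(6/5) = -432/5.
  So ∫_0^π (u')² dx = 81*π/2 + 8*π − 432/5 = -432/5 + 97*π/2.
||u||_{H^1}^2 = (-48/5 + 13*π/2) + (-432/5 + 97*π/2) = -96 + 55*π.


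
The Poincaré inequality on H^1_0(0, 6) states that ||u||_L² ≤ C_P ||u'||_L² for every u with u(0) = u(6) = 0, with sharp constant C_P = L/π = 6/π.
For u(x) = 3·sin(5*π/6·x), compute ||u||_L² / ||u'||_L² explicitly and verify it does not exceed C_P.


||u||_L² / ||u'||_L² = 6/(5*π) < C_P = 6/π.

u(x) = 3·sin(5*π/6·x), so u'(x) = 5*π*cos(5*π*x/6)/2.
Writing u(x) = A·sin(kπx/L) with A = 3 and k = 5, use ∫_0^L sin²(kπx/L) dx = L/2 and ∫_0^L cos²(kπx/L) dx = L/2.
u² = 9·sin²(5*π/6·x) and (u')² = 25*π^2/4·cos²(5*π/6·x), and each of sin², cos² integrates to L/2 = 3 over (0, 6).
∫_0^6 u² dx = 27, so ||u||_L² = 3*sqrt(3).
∫_0^6 (u')² dx = 75*π^2/4, so ||u'||_L² = 5*sqrt(3)*π/2.
Ratio ||u||_L² / ||u'||_L² = 6/(5*π).
Sharp Poincaré constant on H^1_0(0, 6) is C_P = L/π = 6/π, achieved by sin(π/6·x).
This is the k = 5 harmonic; the ratio L/(kπ) is strictly less than C_P = L/π, consistent with the sharp inequality ||u||_L² ≤ C_P ||u'||_L².


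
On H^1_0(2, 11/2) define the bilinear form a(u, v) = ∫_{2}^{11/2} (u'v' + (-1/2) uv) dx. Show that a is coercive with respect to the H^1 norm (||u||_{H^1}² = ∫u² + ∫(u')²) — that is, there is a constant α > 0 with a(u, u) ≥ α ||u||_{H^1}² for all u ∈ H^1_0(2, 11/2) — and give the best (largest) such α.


α = (-49 + 8*π^2)/(2*(4*π^2 + 49))

Coercivity of a(·,·) on H^1_0(2, 11/2) means a(u, u) ≥ α ||u||_{H^1}² for every u ∈ H^1_0.
The interval has length L = 7/2, and Poincaré/coercivity depend only on L. Here a(u, u) = ∫(u')² + (-1/2)·∫u².
Here c = -1/2 < 0 with |c| < (π/L)² = 4*π^2/49, so coercivity still holds. The condition a(u,u) ≥ α||u||_{H^1}² reads (1−α)∫(u')² ≥ (α−c)∫u². Any admissible α is ≤ 1 (rapidly oscillating u have ∫u²/∫(u')² → 0), and α = 1 would force 0 ≥ (1−c)∫u², impossible since c < 1; so 1−α > 0. By the sharp Poincaré inequality on H^1_0 of an interval of length L, ∫(u')² ≥ (π/L)²∫u² with equality for the first sine mode sin(π(x−x₀)/L) (x₀ the left endpoint), so the inequality holds for all u iff (1−α)(π/L)² ≥ α − c, i.e. α ≤ ((π/L)² + c)/((π/L)² + 1) = (1 + c(L/π)²)/(1 + (L/π)²). (Direct route, valid since c ≤ 0: Poincaré gives c∫u² ≥ c(L/π)²∫(u')², so a(u,u) ≥ (1 + c(L/π)²)∫(u')², while ||u||_{H^1}² ≤ (1 + (L/π)²)∫(u')²; dividing yields the same α.) With (π/L)² = 4*π^2/49 and c = -1/2, the largest admissible constant is α = ((π/L)² + c)/((π/L)² + 1).
Simplifying, α = (-49 + 8*π^2)/(2*(4*π^2 + 49)).


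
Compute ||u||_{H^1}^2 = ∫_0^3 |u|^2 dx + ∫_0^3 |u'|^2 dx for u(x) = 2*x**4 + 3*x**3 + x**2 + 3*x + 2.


||u||_{H^1}^2 = 71985

The H^1 norm (squared) on an interval (0, L) is
  ||u||_{H^1}^2 = ∫_0^L u(x)^2 dx + ∫_0^L u'(x)^2 dx.
Compute u'(x) = 8*x**3 + 9*x**2 + 2*x + 3.
Then u(x)^2 = 4*x**8 + 12*x**7 + 13*x**6 + 18*x**5 + 27*x**4 + 18*x**3 + 13*x**2 + 12*x + 4 and u'(x)^2 = 64*x**6 + 144*x**5 + 113*x**4 + 84*x**3 + 58*x**2 + 12*x + 9.
Integrate each monomial from 0 to 3 using ∫_0^3 c·x^n dx = c·3^(n+1)/(n+1):
  ∫_0^3 u(x)^2 dx = ∫_0^3 (4*x^8 + 12*x^7 + 13*x^6 + 18*x^5 + 27*x^4 + 18*x^3 + 13*x^2 + 12*x + 4) dx. Term by term:
    ∫_0^3 4*x^8 dx = 8748;  ∫_0^3 12*x^7 dx = 19683/2;  ∫_0^3 13*x^6 dx = 28431/7;
    ∫_0^3 18*x^5 dx = 2187;  ∫_0^3 27*x^4 dx = 6561/5;  ∫_0^3 18*x^3 dx = 729/2;
    ∫_0^3 13*x^2 dx = 117;  ∫_0^3 12*x dx = 54;  ∫_0^3 4 dx = 12.
  Sum: 8748 + 19683/2 + 28431/7 + 2187 + 6561/5 + 729/2 + 117 + 54 + 12 = 934422/35.
  ∫_0^3 u'(x)^2 dx = ∫_0^3 (64*x^6 + 144*x^5 + 113*x^4 + 84*x^3 + 58*x^2 + 12*x + 9) dx. Term by term:
    ∫_0^3 64*x^6 dx = 139968/7;  ∫_0^3 144*x^5 dx = 17496;  ∫_0^3 113*x^4 dx = 27459/5;
    ∫_0^3 84*x^3 dx = 1701;  ∫_0^3 58*x^2 dx = 522;  ∫_0^3 12*x dx = 54;
    ∫_0^3 9 dx = 27.
  Sum: 139968/7 + 17496 + 27459/5 + 1701 + 522 + 54 + 27 = 1585053/35.
Adding: ||u||_{H^1}^2 = 934422/35 + 1585053/35 = 71985.


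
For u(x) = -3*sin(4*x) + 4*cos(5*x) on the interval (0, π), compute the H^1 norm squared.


||u||_{H^1(0,π)}^2 = 1664/3 + 569*π/2

u'(x) = -20*sin(5*x) - 12*cos(4*x).
Expand u² and (u')² and integrate term by term on (0, π), using: for integers n ≥ 1, ∫_0^π sin²(nx) dx = ∫_0^π cos²(nx) dx = π/2; for n ≠ n', ∫_0^π sin(nx)sin(n'x) dx = ∫_0^π cos(nx)cos(n'x) dx = 0; and by product-to-sum, ∫_0^π sin(nx)cos(n'x) dx = ½∫_0^π [sin((n+n')x) + sin((n−n')x)] dx, which is 0 when n+n' is even and 2n/(n²−n'²) when n+n' is odd (it need not vanish on (0, π)).
  u² squared terms: (-3)²·∫sin(4x)² dx = 9·π/2 = 9*π/2;  (4)²·∫cos(5x)² dx = 16·π/2 = 8*π.
  u² cross terms: 2·(-3)·(4)·∫sin(4x)·cos(5x) dx = -24·(-8/9) = 64/3.
  So ∫_0^π u² dx = 9*π/2 + 8*π + 64/3 = 64/3 + 25*π/2.
  (u')² squared terms: (-20)²·∫sin(5x)² dx = 400·π/2 = 200*π;  (-12)²·∫cos(4x)² dx = 144·π/2 = 72*π.
  (u')² cross terms: 2·(-20)·(-12)·∫sin(5x)·cos(4x) dx = 480·(10/9) = 1600/3.
  So ∫_0^π (u')² dx = 200*π + 72*π + 1600/3 = 1600/3 + 272*π.
||u||_{H^1}^2 = (64/3 + 25*π/2) + (1600/3 + 272*π) = 1664/3 + 569*π/2.


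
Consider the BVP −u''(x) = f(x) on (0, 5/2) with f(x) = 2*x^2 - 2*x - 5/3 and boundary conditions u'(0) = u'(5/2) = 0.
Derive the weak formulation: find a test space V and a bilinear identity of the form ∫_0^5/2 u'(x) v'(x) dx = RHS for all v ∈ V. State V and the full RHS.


V = H^1(0, 5/2) (no boundary constraint on v; u is determined up to an additive constant); weak form: ∫_0^5/2 u'v' dx = ∫_0^5/2 (2*x^2 - 2*x - 5/3) v dx for all v ∈ V.

Multiply both sides by a test function v and integrate from 0 to 5/2:
  ∫_0^5/2 −u''(x) v(x) dx = ∫_0^5/2 f(x) v(x) dx.
Integrate the LHS by parts once:
  ∫_0^5/2 −u'' v dx = −[u'(x) v(x)]_0^5/2 + ∫_0^5/2 u'(x) v'(x) dx.
Thus ∫_0^5/2 u'(x) v'(x) dx = ∫_0^5/2 f(x) v(x) dx + [u'(x) v(x)]_0^5/2.
Choose V so that boundary terms are either known or forced to vanish.
u has homogeneous Neumann: u'(0) = u'(5/2) = 0. So [u' v]_0^5/2 = 0·v(5/2) − 0·v(0) = 0 for any v; take V = H^1(0, 5/2).
Weak formulation: find u (satisfying any essential BC) such that ∫_0^5/2 u'(x) v'(x) dx = ∫_0^5/2 f v dx for all v ∈ V (homogeneous Neumann, so boundary terms vanish).
Substituting f(x) = 2*x^2 - 2*x - 5/3, the right-hand side is ∫_0^5/2 (2*x^2 - 2*x - 5/3) v dx.
Compatibility check (pure Neumann): taking v ≡ 1 ∈ V gives 0 = ∫_0^5/2 f dx + (0) − (0), i.e. ∫_0^5/2 f dx must equal u'(0) − u'(5/2) = 0. Indeed ∫_0^5/2 (2*x^2 - 2*x - 5/3) dx = 0, so the data are compatible. The solution is then unique only up to an additive constant (fix it e.g. by requiring ∫_0^5/2 u dx = 0).


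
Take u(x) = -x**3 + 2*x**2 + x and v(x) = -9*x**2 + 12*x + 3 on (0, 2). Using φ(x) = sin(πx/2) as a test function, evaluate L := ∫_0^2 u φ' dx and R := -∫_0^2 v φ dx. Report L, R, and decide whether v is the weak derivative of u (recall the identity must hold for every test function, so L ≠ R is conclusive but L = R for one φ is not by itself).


LHS = -96/π^3 + 4/π, RHS = -288/π^3 + 12/π. No, v is not the weak derivative of u.

u(x) = -x**3 + 2*x**2 + x, classical derivative u'(x) = -3*x**2 + 4*x + 1.
φ(x) = sin(πx/2), so φ'(x) = π*cos(π*x/2)/2.
Note φ(0) = φ(2) = 0, so the boundary term u·φ vanishes.
LHS = ∫_0^2 u(x) φ'(x) dx = ∫_0^2 (-π*x^3*cos(π*x/2)/2 + π*x^2*cos(π*x/2) + π*x*cos(π*x/2)/2) dx. Term by term:
  ∫_0^2 π*x^2*cos(π*x/2) dx = -16/π;  ∫_0^2 π*x*cos(π*x/2)/2 dx = -4/π;  ∫_0^2 -π*x^3*cos(π*x/2)/2 dx = -96/π^3 + 24/π.
Sum: -16/π − 4/π + -96/π^3 + 24/π = -96/π^3 + 4/π.
So LHS = -96/π^3 + 4/π.
∫_0^2 v(x) φ(x) dx = ∫_0^2 (-9*x^2*sin(π*x/2) + 12*x*sin(π*x/2) + 3*sin(π*x/2)) dx. Term by term:
  ∫_0^2 3*sin(π*x/2) dx = 12/π;  ∫_0^2 -9*x^2*sin(π*x/2) dx = -72/π + 288/π^3;  ∫_0^2 12*x*sin(π*x/2) dx = 48/π.
Sum: 12/π + -72/π + 288/π^3 + 48/π = -12/π + 288/π^3.
So RHS = -∫_0^2 v(x) φ(x) dx = -288/π^3 + 12/π.
LHS − RHS = -8/π + 192/π^3 ≠ 0, so the identity fails.
(For a valid weak derivative the identity must hold for EVERY test function, in particular this one. The failure shows v is NOT the weak derivative of u.)
Correct weak derivative would be u'(x) = -3*x**2 + 4*x + 1.


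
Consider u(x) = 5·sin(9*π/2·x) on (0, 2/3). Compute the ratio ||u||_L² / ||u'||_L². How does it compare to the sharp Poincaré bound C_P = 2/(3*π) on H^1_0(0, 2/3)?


||u||_L² / ||u'||_L² = 2/(9*π) < C_P = 2/(3*π).

u(x) = 5·sin(9*π/2·x), so u'(x) = 45*π*cos(9*π*x/2)/2.
Writing u(x) = A·sin(kπx/L) with A = 5 and k = 3, use ∫_0^L sin²(kπx/L) dx = L/2 and ∫_0^L cos²(kπx/L) dx = L/2.
u² = 25·sin²(9*π/2·x) and (u')² = 2025*π^2/4·cos²(9*π/2·x), and each of sin², cos² integrates to L/2 = 1/3 over (0, 2/3).
∫_0^2/3 u² dx = 25/3, so ||u||_L² = 5*sqrt(3)/3.
∫_0^2/3 (u')² dx = 675*π^2/4, so ||u'||_L² = 15*sqrt(3)*π/2.
Ratio ||u||_L² / ||u'||_L² = 2/(9*π).
Sharp Poincaré constant on H^1_0(0, 2/3) is C_P = L/π = 2/(3*π), achieved by sin(3*π/2·x).
This is the k = 3 harmonic; the ratio L/(kπ) is strictly less than C_P = L/π, consistent with the sharp inequality ||u||_L² ≤ C_P ||u'||_L².


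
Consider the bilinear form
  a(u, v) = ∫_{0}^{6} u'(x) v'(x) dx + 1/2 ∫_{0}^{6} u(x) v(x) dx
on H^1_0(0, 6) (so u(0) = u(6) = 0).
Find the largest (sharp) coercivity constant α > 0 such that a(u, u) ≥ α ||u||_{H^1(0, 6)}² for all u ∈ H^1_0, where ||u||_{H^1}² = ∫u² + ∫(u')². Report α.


α = (π^2 + 18)/(π^2 + 36)

Coercivity of a(·,·) on H^1_0(0, 6) means a(u, u) ≥ α ||u||_{H^1}² for every u ∈ H^1_0.
The interval has length L = 6, and Poincaré/coercivity depend only on L. Here a(u, u) = ∫(u')² + (1/2)·∫u².
Here 0 < c = 1/2 < 1. The condition a(u,u) ≥ α||u||_{H^1}² reads (1−α)∫(u')² ≥ (α−c)∫u². Any admissible α is ≤ 1 (rapidly oscillating u have ∫u²/∫(u')² → 0), and α = 1 would force 0 ≥ (1−c)∫u², impossible since c < 1; so 1−α > 0. By the sharp Poincaré inequality on H^1_0 of an interval of length L, ∫(u')² ≥ (π/L)²∫u² with equality for the first sine mode sin(π(x−x₀)/L) (x₀ the left endpoint), so the inequality holds for all u iff (1−α)(π/L)² ≥ α − c, i.e. α ≤ ((π/L)² + c)/((π/L)² + 1) = (1 + c(L/π)²)/(1 + (L/π)²). With (π/L)² = π^2/36 and c = 1/2, the largest admissible constant is α = ((π/L)² + c)/((π/L)² + 1).
Simplifying, α = (π^2 + 18)/(π^2 + 36).


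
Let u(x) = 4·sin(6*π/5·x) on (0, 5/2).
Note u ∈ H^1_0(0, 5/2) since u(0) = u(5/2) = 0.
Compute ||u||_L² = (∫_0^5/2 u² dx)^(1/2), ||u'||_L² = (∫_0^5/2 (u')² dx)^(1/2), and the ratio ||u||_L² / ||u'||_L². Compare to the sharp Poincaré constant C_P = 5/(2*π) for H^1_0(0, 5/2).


||u||_L² / ||u'||_L² = 5/(6*π) < C_P = 5/(2*π).

u(x) = 4·sin(6*π/5·x), so u'(x) = 24*π*cos(6*π*x/5)/5.
Writing u(x) = A·sin(kπx/L) with A = 4 and k = 3, use ∫_0^L sin²(kπx/L) dx = L/2 and ∫_0^L cos²(kπx/L) dx = L/2.
u² = 16·sin²(6*π/5·x) and (u')² = 576*π^2/25·cos²(6*π/5·x), and each of sin², cos² integrates to L/2 = 5/4 over (0, 5/2).
∫_0^5/2 u² dx = 20, so ||u||_L² = 2*sqrt(5).
∫_0^5/2 (u')² dx = 144*π^2/5, so ||u'||_L² = 12*sqrt(5)*π/5.
Ratio ||u||_L² / ||u'||_L² = 5/(6*π).
Sharp Poincaré constant on H^1_0(0, 5/2) is C_P = L/π = 5/(2*π), achieved by sin(2*π/5·x).
This is the k = 3 harmonic; the ratio L/(kπ) is strictly less than C_P = L/π, consistent with the sharp inequality ||u||_L² ≤ C_P ||u'||_L².


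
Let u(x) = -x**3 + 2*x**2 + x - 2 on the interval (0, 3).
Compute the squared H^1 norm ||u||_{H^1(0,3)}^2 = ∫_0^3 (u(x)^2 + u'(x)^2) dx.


||u||_{H^1}^2 = 3396/35

The H^1 norm (squared) on an interval (0, L) is
  ||u||_{H^1}^2 = ∫_0^L u(x)^2 dx + ∫_0^L u'(x)^2 dx.
Compute u'(x) = -3*x**2 + 4*x + 1.
Then u(x)^2 = x**6 - 4*x**5 + 2*x**4 + 8*x**3 - 7*x**2 - 4*x + 4 and u'(x)^2 = 9*x**4 - 24*x**3 + 10*x**2 + 8*x + 1.
Integrate each monomial from 0 to 3 using ∫_0^3 c·x^n dx = c·3^(n+1)/(n+1):
  ∫_0^3 u(x)^2 dx = ∫_0^3 (x^6 - 4*x^5 + 2*x^4 + 8*x^3 - 7*x^2 - 4*x + 4) dx. Term by term:
    ∫_0^3 x^6 dx = 2187/7;  ∫_0^3 -4*x^5 dx = -486;  ∫_0^3 2*x^4 dx = 486/5;
    ∫_0^3 8*x^3 dx = 162;  ∫_0^3 -7*x^2 dx = -63;  ∫_0^3 -4*x dx = -18;
    ∫_0^3 4 dx = 12.
  Sum: 2187/7 − 486 + 486/5 + 162 − 63 − 18 + 12 = 582/35.
  ∫_0^3 u'(x)^2 dx = ∫_0^3 (9*x^4 - 24*x^3 + 10*x^2 + 8*x + 1) dx. Term by term:
    ∫_0^3 9*x^4 dx = 2187/5;  ∫_0^3 -24*x^3 dx = -486;  ∫_0^3 10*x^2 dx = 90;
    ∫_0^3 8*x dx = 36;  ∫_0^3 1 dx = 3.
  Sum: 2187/5 − 486 + 90 + 36 + 3 = 402/5.
Adding: ||u||_{H^1}^2 = 582/35 + 402/5 = 3396/35.


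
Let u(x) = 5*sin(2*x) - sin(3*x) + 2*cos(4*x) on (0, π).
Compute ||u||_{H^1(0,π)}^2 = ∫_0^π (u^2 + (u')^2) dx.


||u||_{H^1(0,π)}^2 = 408/7 + 203*π/2

u'(x) = -8*sin(4*x) + 10*cos(2*x) - 3*cos(3*x).
Expand u² and (u')² and integrate term by term on (0, π), using: for integers n ≥ 1, ∫_0^π sin²(nx) dx = ∫_0^π cos²(nx) dx = π/2; for n ≠ n', ∫_0^π sin(nx)sin(n'x) dx = ∫_0^π cos(nx)cos(n'x) dx = 0; and by product-to-sum, ∫_0^π sin(nx)cos(n'x) dx = ½∫_0^π [sin((n+n')x) + sin((n−n')x)] dx, which is 0 when n+n' is even and 2n/(n²−n'²) when n+n' is odd (it need not vanish on (0, π)).
  u² squared terms: (-1)²·∫sin(3x)² dx = 1·π/2 = π/2;  (2)²·∫cos(4x)² dx = 4·π/2 = 2*π;  (5)²·∫sin(2x)² dx = 25·π/2 = 25*π/2.
  u² cross terms: 2·(-1)·(2)·∫sin(3x)·cos(4x) dx = -4·(-6/7) = 24/7;  2·(-1)·(5)·∫sin(3x)·sin(2x) dx = -10·(0) = 0;  2·(2)·(5)·∫cos(4x)·sin(2x) dx = 20·(0) = 0.
  So ∫_0^π u² dx = π/2 + 2*π + 25*π/2 + 24/7 + 0 + 0 = 24/7 + 15*π.
  (u')² squared terms: (-8)²·∫sin(4x)² dx = 64·π/2 = 32*π;  (-3)²·∫cos(3x)² dx = 9·π/2 = 9*π/2;  (10)²·∫cos(2x)² dx = 100·π/2 = 50*π.
  (u')² cross terms: 2·(-8)·(-3)·∫sin(4x)·cos(3x) dx = 48·(8/7) = 384/7;  2·(-8)·(10)·∫sin(4x)·cos(2x) dx = -160·(0) = 0;  2·(-3)·(10)·∫cos(3x)·cos(2x) dx = -60·(0) = 0.
  So ∫_0^π (u')² dx = 32*π + 9*π/2 + 50*π + 384/7 + 0 + 0 = 384/7 + 173*π/2.
||u||_{H^1}^2 = (24/7 + 15*π) + (384/7 + 173*π/2) = 408/7 + 203*π/2.


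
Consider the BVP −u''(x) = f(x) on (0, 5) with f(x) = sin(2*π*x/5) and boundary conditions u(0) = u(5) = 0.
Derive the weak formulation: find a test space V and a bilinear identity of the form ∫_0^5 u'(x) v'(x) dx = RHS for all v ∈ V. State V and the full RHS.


V = H^1_0(0, 5) (so v(0) = v(5) = 0); weak form: ∫_0^5 u'v' dx = ∫_0^5 (sin(2*π*x/5)) v dx for all v ∈ V.

Multiply both sides by a test function v and integrate from 0 to 5:
  ∫_0^5 −u''(x) v(x) dx = ∫_0^5 f(x) v(x) dx.
Integrate the LHS by parts once:
  ∫_0^5 −u'' v dx = −[u'(x) v(x)]_0^5 + ∫_0^5 u'(x) v'(x) dx.
Thus ∫_0^5 u'(x) v'(x) dx = ∫_0^5 f(x) v(x) dx + [u'(x) v(x)]_0^5.
Choose V so that boundary terms are either known or forced to vanish.
u is Dirichlet: u(0) = u(5) = 0. Let V = H^1_0(0, 5); then v(0) = v(5) = 0, and [u' v]_0^5 = 0.
Weak formulation: find u (satisfying any essential BC) such that ∫_0^5 u'(x) v'(x) dx = ∫_0^5 f v dx for all v ∈ V.
Substituting f(x) = sin(2*π*x/5), the right-hand side is ∫_0^5 (sin(2*π*x/5)) v dx.


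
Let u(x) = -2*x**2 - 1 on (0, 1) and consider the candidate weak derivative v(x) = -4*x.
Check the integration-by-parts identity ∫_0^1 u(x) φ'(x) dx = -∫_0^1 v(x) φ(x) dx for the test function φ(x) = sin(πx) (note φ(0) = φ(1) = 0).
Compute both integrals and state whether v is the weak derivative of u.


LHS = 4/π, RHS = 4/π. Yes, v = u' weakly.

u(x) = -2*x**2 - 1, classical derivative u'(x) = -4*x.
φ(x) = sin(πx), so φ'(x) = π*cos(π*x).
Note φ(0) = φ(1) = 0, so the boundary term u·φ vanishes.
LHS = ∫_0^1 u(x) φ'(x) dx = ∫_0^1 (-2*π*x^2*cos(π*x) - π*cos(π*x)) dx. Term by term:
  ∫_0^1 -π*cos(π*x) dx = 0;  ∫_0^1 -2*π*x^2*cos(π*x) dx = 4/π.
Sum: 0 + 4/π = 4/π.
So LHS = 4/π.
∫_0^1 v(x) φ(x) dx = ∫_0^1 (-4*x*sin(π*x)) dx. Term by term:
  ∫_0^1 -4*x*sin(π*x) dx = -4/π.
So RHS = -∫_0^1 v(x) φ(x) dx = 4/π.
LHS = RHS, so the identity holds for this test φ.
Moreover u is smooth here and v(x) = u'(x) = -4*x pointwise, so the identity holds for every test function. Hence v is the weak derivative of u.
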